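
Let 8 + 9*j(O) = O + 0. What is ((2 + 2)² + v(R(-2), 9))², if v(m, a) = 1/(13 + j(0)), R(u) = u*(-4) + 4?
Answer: 3073009/11881 ≈ 258.65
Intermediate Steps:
R(u) = 4 - 4*u (R(u) = -4*u + 4 = 4 - 4*u)
j(O) = -8/9 + O/9 (j(O) = -8/9 + (O + 0)/9 = -8/9 + O/9)
v(m, a) = 9/109 (v(m, a) = 1/(13 + (-8/9 + (⅑)*0)) = 1/(13 + (-8/9 + 0)) = 1/(13 - 8/9) = 1/(109/9) = 9/109)
((2 + 2)² + v(R(-2), 9))² = ((2 + 2)² + 9/109)² = (4² + 9/109)² = (16 + 9/109)² = (1753/109)² = 3073009/11881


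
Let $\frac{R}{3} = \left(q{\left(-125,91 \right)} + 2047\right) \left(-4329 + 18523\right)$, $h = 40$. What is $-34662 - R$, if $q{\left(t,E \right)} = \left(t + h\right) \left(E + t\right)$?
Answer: $-210261996$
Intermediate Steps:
$q{\left(t,E \right)} = \left(40 + t\right) \left(E + t\right)$ ($q{\left(t,E \right)} = \left(t + 40\right) \left(E + t\right) = \left(40 + t\right) \left(E + t\right)$)
$R = 210227334$ ($R = 3 \left(\left(\left(-125\right)^{2} + 40 \cdot 91 + 40 \left(-125\right) + 91 \left(-125\right)\right) + 2047\right) \left(-4329 + 18523\right) = 3 \left(\left(15625 + 3640 - 5000 - 11375\right) + 2047\right) 14194 = 3 \left(2890 + 2047\right) 14194 = 3 \cdot 4937 \cdot 14194 = 3 \cdot 70075778 = 210227334$)
$-34662 - R = -34662 - 210227334 = -210261996$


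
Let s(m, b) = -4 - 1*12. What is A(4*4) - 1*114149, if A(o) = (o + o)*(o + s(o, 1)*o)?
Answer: -121829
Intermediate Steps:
s(m, b) = -16 (s(m, b) = -4 - 12 = -16)
A(o) = -30*o² (A(o) = (o + o)*(o - 16*o) = (2*o)*(-15*o) = -30*o²)
A(4*4) - 1*114149 = -30*(4*4)² - 1*114149 = -30*16² - 114149 = -30*256 - 114149 = -7680 - 114149 = -121829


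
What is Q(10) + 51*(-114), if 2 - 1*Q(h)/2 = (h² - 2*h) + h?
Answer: -5990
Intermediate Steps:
Q(h) = 4 - 2*h² + 2*h (Q(h) = 4 - 2*((h² - 2*h) + h) = 4 - 2*(h² - h) = 4 + (-2*h² + 2*h) = 4 - 2*h² + 2*h)
Q(10) + 51*(-114) = (4 - 2*10² + 2*10) + 51*(-114) = (4 - 2*100 + 20) - 5814 = (4 - 200 + 20) - 5814 = -176 - 5814 = -5990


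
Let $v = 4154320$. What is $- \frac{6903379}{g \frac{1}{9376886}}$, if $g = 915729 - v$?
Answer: $\frac{64732197897794}{3238591} \approx 1.9988 \cdot 10^{7}$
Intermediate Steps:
$g = -3238591$ ($g = 915729 - 4154320 = -3238591$)
$- \frac{6903379}{g \frac{1}{9376886}} = - \frac{6903379}{\left(-3238591\right) \frac{1}{9376886}} = - \frac{6903379}{- \frac{3238591}{9376886}} = \left(-6903379\right) \left(- \frac{9376886}{3238591}\right) = \frac{64732197897794}{3238591}$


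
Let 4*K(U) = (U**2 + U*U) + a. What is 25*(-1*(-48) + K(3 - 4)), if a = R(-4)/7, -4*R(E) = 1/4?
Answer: 543175/448 ≈ 1212.4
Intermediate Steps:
R(E) = -1/16 (R(E) = -1/4/4 = -1/4*1/4 = -1/16)
a = -1/112 (a = -1/16/7 = -1/16*1/7 = -1/112 ≈ -0.0089286)
K(U) = -1/448 + U**2/2 (K(U) = ((U**2 + U*U) - 1/112)/4 = ((U**2 + U**2) - 1/112)/4 = (2*U**2 - 1/112)/4 = (-1/112 + 2*U**2)/4 = -1/448 + U**2/2)
25*(-1*(-48) + K(3 - 4)) = 25*(-1*(-48) + (-1/448 + (3 - 4)**2/2)) = 25*(48 + (-1/448 + (1/2)*(-1)**2)) = 25*(48 + (-1/448 + (1/2)*1)) = 25*(48 + (-1/448 + 1/2)) = 25*(48 + 223/448) = 25*(21727/448) = 543175/448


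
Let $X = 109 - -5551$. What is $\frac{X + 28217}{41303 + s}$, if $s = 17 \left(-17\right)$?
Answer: $\frac{33877}{41014} \approx 0.82599$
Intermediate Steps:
$X = 5660$ ($X = 109 + 5551 = 5660$)
$s = -289$
$\frac{X + 28217}{41303 + s} = \frac{5660 + 28217}{41303 - 289} = \frac{33877}{41014}$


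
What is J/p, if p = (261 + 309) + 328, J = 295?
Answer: 295/898 ≈ 0.32851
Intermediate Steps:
p = 898 (p = 570 + 328 = 898)
J/p = 295/898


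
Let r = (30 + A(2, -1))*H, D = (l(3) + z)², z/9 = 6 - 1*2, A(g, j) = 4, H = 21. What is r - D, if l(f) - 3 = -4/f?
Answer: -6343/9 ≈ -704.78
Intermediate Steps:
z = 36 (z = 9*(6 - 1*2) = 9*(6 - 2) = 9*4 = 36)
l(f) = 3 - 4/f
D = 12769/9 (D = ((3 - 4/3) + 36)² = (5/3 + 36)² = (113/3)² = 12769/9 ≈ 1418.8)
r = 714 (r = (30 + 4)*21 = 34*21 = 714)
r - D = 714 - 1*12769/9 = 714 - 12769/9 = -6343/9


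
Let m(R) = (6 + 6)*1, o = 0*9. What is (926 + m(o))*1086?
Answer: 1018668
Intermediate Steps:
o = 0
m(R) = 12 (m(R) = 12*1 = 12)
(926 + m(o))*1086 = (926 + 12)*1086 = 938*1086 = 1018668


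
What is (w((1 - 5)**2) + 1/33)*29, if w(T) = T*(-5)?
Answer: -76531/33 ≈ -2319.1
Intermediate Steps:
w(T) = -5*T
(w((1 - 5)**2) + 1/33)*29 = (-5*(1 - 5)**2 + 1/33)*29 = (-5*(-4)**2 + 1/33)*29 = (-5*16 + 1/33)*29 = (-80 + 1/33)*29 = -2639/33*29 = -76531/33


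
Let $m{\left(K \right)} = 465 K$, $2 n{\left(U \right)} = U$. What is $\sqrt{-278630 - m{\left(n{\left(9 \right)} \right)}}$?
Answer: $\frac{i \sqrt{1122890}}{2} \approx 529.83 i$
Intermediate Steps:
$n{\left(U \right)} = \frac{U}{2}$
$\sqrt{-278630 - m{\left(n{\left(9 \right)} \right)}} = \sqrt{-278630 - 465 \cdot \frac{1}{2} \cdot 9} = \sqrt{-278630 - 465 \cdot \frac{9}{2}} = \sqrt{-278630 - \frac{4185}{2}} = \sqrt{- \frac{561445}{2}} = \frac{i \sqrt{1122890}}{2}$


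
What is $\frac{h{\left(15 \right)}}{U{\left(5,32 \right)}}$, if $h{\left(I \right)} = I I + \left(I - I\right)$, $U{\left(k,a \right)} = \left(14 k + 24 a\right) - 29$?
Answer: $\frac{225}{809} \approx 0.27812$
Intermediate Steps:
$U{\left(k,a \right)} = -29 + 14 k + 24 a$
$h{\left(I \right)} = I^{2}$ ($h{\left(I \right)} = I^{2} + 0 = I^{2}$)
$\frac{h{\left(15 \right)}}{U{\left(5,32 \right)}} = \frac{15^{2}}{-29 + 14 \cdot 5 + 24 \cdot 32} = \frac{225}{-29 + 70 + 768} = \frac{225}{809}$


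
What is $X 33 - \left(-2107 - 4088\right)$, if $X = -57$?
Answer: $4314$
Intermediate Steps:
$X 33 - \left(-2107 - 4088\right) = \left(-57\right) 33 - \left(-2107 - 4088\right) = -1881 - -6195 = -1881 + \left(-5222 + 11417\right) = -1881 + 6195 = 4314$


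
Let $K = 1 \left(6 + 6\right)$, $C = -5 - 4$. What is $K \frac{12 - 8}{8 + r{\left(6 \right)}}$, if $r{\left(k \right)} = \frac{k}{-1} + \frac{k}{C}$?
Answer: $36$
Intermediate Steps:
$C = -9$ ($C = -5 - 4 = -9$)
$r{\left(k \right)} = - \frac{10 k}{9}$ ($r{\left(k \right)} = \frac{k}{-1} + \frac{k}{-9} = k \left(-1\right) + k \left(- \frac{1}{9}\right) = - k - \frac{k}{9} = - \frac{10 k}{9}$)
$K = 12$ ($K = 1 \cdot 12 = 12$)
$K \frac{12 - 8}{8 + r{\left(6 \right)}} = 12 \frac{12 - 8}{8 - \frac{20}{3}} = 12 \frac{4}{8 - \frac{20}{3}} = 12 \frac{4}{\frac{4}{3}} = 12 \cdot 4 \cdot \frac{3}{4} = 12 \cdot 3 = 36$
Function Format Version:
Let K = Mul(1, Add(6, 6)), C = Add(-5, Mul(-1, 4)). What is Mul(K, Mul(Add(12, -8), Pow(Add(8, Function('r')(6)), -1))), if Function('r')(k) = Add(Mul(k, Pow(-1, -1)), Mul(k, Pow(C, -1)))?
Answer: 36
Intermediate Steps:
C = -9 (C = Add(-5, -4) = -9)
Function('r')(k) = Mul(Rational(-10, 9), k) (Function('r')(k) = Add(Mul(k, Pow(-1, -1)), Mul(k, Pow(-9, -1))) = Add(Mul(k, -1), Mul(k, Rational(-1, 9))) = Add(Mul(-1, k), Mul(Rational(-1, 9), k)) = Mul(Rational(-10, 9), k))
K = 12 (K = Mul(1, 12) = 12)
Mul(K, Mul(Add(12, -8), Pow(Add(8, Function('r')(6)), -1))) = Mul(12, Mul(Add(12, -8), Pow(Add(8, Mul(Rational(-10, 9), 6)), -1))) = Mul(12, Mul(4, Pow(Add(8, Rational(-20, 3)), -1))) = Mul(12, Mul(4, Pow(Rational(4, 3), -1))) = Mul(12, Mul(4, Rational(3, 4))) = Mul(12, 3) = 36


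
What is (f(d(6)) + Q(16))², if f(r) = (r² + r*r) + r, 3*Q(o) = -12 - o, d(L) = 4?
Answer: 6400/9 ≈ 711.11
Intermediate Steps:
Q(o) = -4 - o/3 (Q(o) = (-12 - o)/3 = -4 - o/3)
f(r) = r + 2*r² (f(r) = (r² + r²) + r = 2*r² + r = r + 2*r²)
(f(d(6)) + Q(16))² = (4*(1 + 2*4) + (-4 - ⅓*16))² = (4*(1 + 8) + (-4 - 16/3))² = (4*9 - 28/3)² = (36 - 28/3)² = (80/3)² = 6400/9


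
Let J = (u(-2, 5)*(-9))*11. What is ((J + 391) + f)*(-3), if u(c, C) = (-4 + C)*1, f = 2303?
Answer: -7785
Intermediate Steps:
u(c, C) = -4 + C
J = -99 (J = ((-4 + 5)*(-9))*11 = (1*(-9))*11 = -9*11 = -99)
((J + 391) + f)*(-3) = ((-99 + 391) + 2303)*(-3) = (292 + 2303)*(-3) = 2595*(-3) = -7785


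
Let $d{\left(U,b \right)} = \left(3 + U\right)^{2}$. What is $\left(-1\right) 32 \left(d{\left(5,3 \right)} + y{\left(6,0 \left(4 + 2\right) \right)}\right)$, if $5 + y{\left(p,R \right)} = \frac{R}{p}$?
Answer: $-1888$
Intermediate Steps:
$y{\left(p,R \right)} = -5 + \frac{R}{p}$
$\left(-1\right) 32 \left(d{\left(5,3 \right)} + y{\left(6,0 \left(4 + 2\right) \right)}\right) = \left(-1\right) 32 \left(\left(3 + 5\right)^{2} - \left(5 - \frac{0 \left(4 + 2\right)}{6}\right)\right) = - 32 \left(8^{2} - \left(5 - 0 \cdot 6 \cdot \frac{1}{6}\right)\right) = - 32 \left(64 + \left(-5 + 0 \cdot \frac{1}{6}\right)\right) = - 32 \left(64 + \left(-5 + 0\right)\right) = - 32 \left(64 - 5\right) = \left(-32\right) 59 = -1888$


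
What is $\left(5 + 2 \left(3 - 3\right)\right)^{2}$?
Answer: $25$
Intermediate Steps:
$\left(5 + 2 \left(3 - 3\right)\right)^{2} = \left(5 + 2 \cdot 0\right)^{2} = \left(5 + 0\right)^{2} = 5^{2} = 25$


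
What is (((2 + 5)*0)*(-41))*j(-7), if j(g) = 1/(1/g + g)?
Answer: 0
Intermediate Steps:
j(g) = 1/(g + 1/g)
(((2 + 5)*0)*(-41))*j(-7) = (((2 + 5)*0)*(-41))*(-7/(1 + (-7)²)) = ((7*0)*(-41))*(-7/(1 + 49)) = (0*(-41))*(-7/50) = 0*(-7*1/50) = 0*(-7/50) = 0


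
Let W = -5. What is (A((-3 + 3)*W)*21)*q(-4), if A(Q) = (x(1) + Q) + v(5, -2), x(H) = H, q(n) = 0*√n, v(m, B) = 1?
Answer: 0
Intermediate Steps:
q(n) = 0
A(Q) = 2 + Q (A(Q) = (1 + Q) + 1 = 2 + Q)
(A((-3 + 3)*W)*21)*q(-4) = ((2 + (-3 + 3)*(-5))*21)*0 = ((2 + 0*(-5))*21)*0 = ((2 + 0)*21)*0 = (2*21)*0 = 42*0 = 0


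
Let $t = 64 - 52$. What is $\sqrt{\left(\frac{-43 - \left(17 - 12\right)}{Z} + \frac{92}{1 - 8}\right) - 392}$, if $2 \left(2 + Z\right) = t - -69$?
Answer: $\frac{2 i \sqrt{602371}}{77} \approx 20.159 i$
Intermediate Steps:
$t = 12$
$Z = \frac{77}{2}$ ($Z = -2 + \frac{12 - -69}{2} = -2 + \frac{12 + 69}{2} = -2 + \frac{1}{2} \cdot 81 = -2 + \frac{81}{2} = \frac{77}{2} \approx 38.5$)
$\sqrt{\left(\frac{-43 - \left(17 - 12\right)}{Z} + \frac{92}{1 - 8}\right) - 392} = \sqrt{\left(\frac{-43 - \left(17 - 12\right)}{\frac{77}{2}} + \frac{92}{1 - 8}\right) - 392} = \sqrt{\left(\left(-43 - 5\right) \frac{2}{77} + \frac{92}{1 - 8}\right) - 392} = \sqrt{\left(\left(-43 - 5\right) \frac{2}{77} + \frac{92}{-7}\right) - 392} = \sqrt{\left(\left(-48\right) \frac{2}{77} + 92 \left(- \frac{1}{7}\right)\right) - 392} = \sqrt{\left(- \frac{96}{77} - \frac{92}{7}\right) - 392} = \sqrt{- \frac{1108}{77} - 392} = \sqrt{- \frac{31292}{77}} = \frac{2 i \sqrt{602371}}{77}$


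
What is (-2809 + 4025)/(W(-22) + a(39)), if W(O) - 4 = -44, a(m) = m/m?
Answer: -1216/39 ≈ -31.179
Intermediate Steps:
a(m) = 1
W(O) = -40 (W(O) = 4 - 44 = -40)
(-2809 + 4025)/(W(-22) + a(39)) = (-2809 + 4025)/(-40 + 1) = 1216/(-39) = 1216*(-1/39) = -1216/39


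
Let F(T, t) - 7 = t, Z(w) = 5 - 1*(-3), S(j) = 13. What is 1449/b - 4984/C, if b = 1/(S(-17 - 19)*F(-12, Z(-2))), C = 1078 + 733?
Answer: 511702121/1811 ≈ 2.8255e+5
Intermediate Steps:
C = 1811
Z(w) = 8 (Z(w) = 5 + 3 = 8)
F(T, t) = 7 + t
b = 1/195 (b = 1/(13*(7 + 8)) = (1/13)/15 = (1/13)*(1/15) = 1/195 ≈ 0.0051282)
1449/b - 4984/C = 1449/(1/195) - 4984/1811 = 1449*195 - 4984*1/1811 = 282555 - 4984/1811 = 511702121/1811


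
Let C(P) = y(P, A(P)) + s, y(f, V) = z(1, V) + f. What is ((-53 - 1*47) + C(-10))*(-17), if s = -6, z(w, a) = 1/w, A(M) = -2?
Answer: 1955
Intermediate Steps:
z(w, a) = 1/w
y(f, V) = 1 + f (y(f, V) = 1/1 + f = 1 + f)
C(P) = -5 + P (C(P) = (1 + P) - 6 = -5 + P)
((-53 - 1*47) + C(-10))*(-17) = ((-53 - 1*47) + (-5 - 10))*(-17) = ((-53 - 47) - 15)*(-17) = (-100 - 15)*(-17) = -115*(-17) = 1955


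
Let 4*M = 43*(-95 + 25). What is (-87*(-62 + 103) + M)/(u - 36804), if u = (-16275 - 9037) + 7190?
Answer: 8639/109852 ≈ 0.078642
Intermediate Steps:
u = -18122 (u = -25312 + 7190 = -18122)
M = -1505/2 (M = (43*(-95 + 25))/4 = (43*(-70))/4 = (¼)*(-3010) = -1505/2 ≈ -752.50)
(-87*(-62 + 103) + M)/(u - 36804) = (-87*(-62 + 103) - 1505/2)/(-18122 - 36804) = (-87*41 - 1505/2)/(-54926) = (-3567 - 1505/2)*(-1/54926) = -8639/2*(-1/54926) = 8639/109852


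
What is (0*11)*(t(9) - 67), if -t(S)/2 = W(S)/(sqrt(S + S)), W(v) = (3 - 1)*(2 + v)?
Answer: 0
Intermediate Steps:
W(v) = 4 + 2*v (W(v) = 2*(2 + v) = 4 + 2*v)
t(S) = -sqrt(2)*(4 + 2*S)/sqrt(S) (t(S) = -2*(4 + 2*S)/(sqrt(S + S)) = -2*(4 + 2*S)/(sqrt(2*S)) = -2*(4 + 2*S)/(sqrt(2)*sqrt(S)) = -2*(4 + 2*S)*sqrt(2)/(2*sqrt(S)) = -sqrt(2)*(4 + 2*S)/sqrt(S))
(0*11)*(t(9) - 67) = (0*11)*(2*sqrt(2)*(-2 - 1*9)/sqrt(9) - 67) = 0*(2*sqrt(2)*(1/3)*(-2 - 9) - 67) = 0*(2*sqrt(2)*(1/3)*(-11) - 67) = 0*(-22*sqrt(2)/3 - 67) = 0*(-67 - 22*sqrt(2)/3) = 0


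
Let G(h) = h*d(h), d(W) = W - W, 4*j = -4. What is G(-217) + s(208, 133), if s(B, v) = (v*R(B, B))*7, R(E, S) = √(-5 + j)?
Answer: 931*I*√6 ≈ 2280.5*I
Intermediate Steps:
j = -1 (j = (¼)*(-4) = -1)
R(E, S) = I*√6 (R(E, S) = √(-5 - 1) = √(-6) = I*√6)
d(W) = 0
s(B, v) = 7*I*v*√6 (s(B, v) = (v*(I*√6))*7 = (I*v*√6)*7 = 7*I*v*√6)
G(h) = 0 (G(h) = h*0 = 0)
G(-217) + s(208, 133) = 0 + 7*I*133*√6 = 0 + 931*I*√6 = 931*I*√6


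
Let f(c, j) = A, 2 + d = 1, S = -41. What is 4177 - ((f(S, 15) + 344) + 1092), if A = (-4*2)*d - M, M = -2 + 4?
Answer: 2735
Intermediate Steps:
d = -1 (d = -2 + 1 = -1)
M = 2
A = 6 (A = -4*2*(-1) - 1*2 = -8*(-1) - 2 = 8 - 2 = 6)
f(c, j) = 6
4177 - ((f(S, 15) + 344) + 1092) = 4177 - ((6 + 344) + 1092) = 4177 - (350 + 1092) = 4177 - 1*1442 = 4177 - 1442 = 2735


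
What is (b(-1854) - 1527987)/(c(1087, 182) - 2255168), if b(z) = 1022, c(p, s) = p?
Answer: 1526965/2254081 ≈ 0.67742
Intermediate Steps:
(b(-1854) - 1527987)/(c(1087, 182) - 2255168) = (1022 - 1527987)/(1087 - 2255168) = -1526965/(-2254081) = -1526965*(-1/2254081) = 1526965/2254081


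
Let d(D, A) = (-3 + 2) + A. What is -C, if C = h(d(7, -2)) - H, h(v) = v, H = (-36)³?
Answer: -46653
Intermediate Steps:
d(D, A) = -1 + A
H = -46656
C = 46653 (C = (-1 - 2) - 1*(-46656) = -3 + 46656 = 46653)
-C = -1*46653 = -46653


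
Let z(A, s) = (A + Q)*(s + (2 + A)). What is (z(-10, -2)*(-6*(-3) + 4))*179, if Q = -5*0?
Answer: 393800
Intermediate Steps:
Q = 0
z(A, s) = A*(2 + A + s) (z(A, s) = (A + 0)*(s + (2 + A)) = A*(2 + A + s))
(z(-10, -2)*(-6*(-3) + 4))*179 = ((-10*(2 - 10 - 2))*(-6*(-3) + 4))*179 = ((-10*(-10))*(18 + 4))*179 = (100*22)*179 = 2200*179 = 393800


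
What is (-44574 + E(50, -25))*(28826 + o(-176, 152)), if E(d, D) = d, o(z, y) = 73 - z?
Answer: -1294535300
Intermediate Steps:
(-44574 + E(50, -25))*(28826 + o(-176, 152)) = (-44574 + 50)*(28826 + (73 - 1*(-176))) = -44524*(28826 + (73 + 176)) = -44524*(28826 + 249) = -44524*29075 = -1294535300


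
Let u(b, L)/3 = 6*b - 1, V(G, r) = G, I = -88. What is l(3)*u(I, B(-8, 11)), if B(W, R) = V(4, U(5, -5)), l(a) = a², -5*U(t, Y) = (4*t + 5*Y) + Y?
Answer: -14283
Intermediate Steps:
U(t, Y) = -6*Y/5 - 4*t/5 (U(t, Y) = -((4*t + 5*Y) + Y)/5 = -(4*t + 6*Y)/5 = -6*Y/5 - 4*t/5)
B(W, R) = 4
u(b, L) = -3 + 18*b (u(b, L) = 3*(6*b - 1) = 3*(-1 + 6*b) = -3 + 18*b)
l(3)*u(I, B(-8, 11)) = 3²*(-3 + 18*(-88)) = 9*(-3 - 1584) = 9*(-1587) = -14283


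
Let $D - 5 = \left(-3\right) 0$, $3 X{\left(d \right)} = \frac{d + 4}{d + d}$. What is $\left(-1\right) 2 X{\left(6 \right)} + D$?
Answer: $\frac{40}{9} \approx 4.4444$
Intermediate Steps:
$X{\left(d \right)} = \frac{4 + d}{6 d}$ ($X{\left(d \right)} = \frac{\left(d + 4\right) \frac{1}{d + d}}{3} = \frac{\left(4 + d\right) \frac{1}{2 d}}{3} = \frac{\frac{1}{2} \frac{1}{d} \left(4 + d\right)}{3} = \frac{4 + d}{6 d}$)
$D = 5$ ($D = 5 - 0 = 5 + 0 = 5$)
$\left(-1\right) 2 X{\left(6 \right)} + D = \left(-1\right) 2 \frac{4 + 6}{6 \cdot 6} + 5 = - 2 \cdot \frac{1}{6} \cdot \frac{1}{6} \cdot 10 + 5 = \left(-2\right) \frac{5}{18} + 5 = - \frac{5}{9} + 5 = \frac{40}{9}$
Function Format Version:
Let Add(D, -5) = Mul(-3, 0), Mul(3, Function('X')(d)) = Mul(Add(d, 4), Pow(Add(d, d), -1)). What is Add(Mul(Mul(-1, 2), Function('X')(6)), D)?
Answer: Rational(40, 9) ≈ 4.4444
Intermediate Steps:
Function('X')(d) = Mul(Rational(1, 6), Pow(d, -1), Add(4, d)) (Function('X')(d) = Mul(Rational(1, 3), Mul(Add(d, 4), Pow(Add(d, d), -1))) = Mul(Rational(1, 3), Mul(Add(4, d), Pow(Mul(2, d), -1))) = Mul(Rational(1, 3), Mul(Add(4, d), Mul(Rational(1, 2), Pow(d, -1)))) = Mul(Rational(1, 3), Mul(Rational(1, 2), Pow(d, -1), Add(4, d))) = Mul(Rational(1, 6), Pow(d, -1), Add(4, d)))
D = 5 (D = Add(5, Mul(-3, 0)) = Add(5, 0) = 5)
Add(Mul(Mul(-1, 2), Function('X')(6)), D) = Add(Mul(Mul(-1, 2), Mul(Rational(1, 6), Pow(6, -1), Add(4, 6))), 5) = Add(Mul(-2, Mul(Rational(1, 6), Rational(1, 6), 10)), 5) = Add(Mul(-2, Rational(5, 18)), 5) = Add(Rational(-5, 9), 5) = Rational(40, 9)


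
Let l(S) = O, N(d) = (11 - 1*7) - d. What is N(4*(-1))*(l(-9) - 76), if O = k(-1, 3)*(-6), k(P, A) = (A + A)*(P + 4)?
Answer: -1472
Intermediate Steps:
k(P, A) = 2*A*(4 + P) (k(P, A) = (2*A)*(4 + P) = 2*A*(4 + P))
O = -108 (O = (2*3*(4 - 1))*(-6) = (2*3*3)*(-6) = 18*(-6) = -108)
N(d) = 4 - d (N(d) = (11 - 7) - d = 4 - d)
l(S) = -108
N(4*(-1))*(l(-9) - 76) = (4 - 4*(-1))*(-108 - 76) = (4 - 1*(-4))*(-184) = (4 + 4)*(-184) = 8*(-184) = -1472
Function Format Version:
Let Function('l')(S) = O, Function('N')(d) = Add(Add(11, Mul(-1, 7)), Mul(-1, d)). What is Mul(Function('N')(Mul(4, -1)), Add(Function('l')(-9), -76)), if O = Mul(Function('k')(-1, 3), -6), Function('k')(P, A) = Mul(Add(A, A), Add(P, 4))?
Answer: -1472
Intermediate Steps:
Function('k')(P, A) = Mul(2, A, Add(4, P)) (Function('k')(P, A) = Mul(Mul(2, A), Add(4, P)) = Mul(2, A, Add(4, P)))
O = -108 (O = Mul(Mul(2, 3, Add(4, -1)), -6) = Mul(Mul(2, 3, 3), -6) = Mul(18, -6) = -108)
Function('N')(d) = Add(4, Mul(-1, d)) (Function('N')(d) = Add(Add(11, -7), Mul(-1, d)) = Add(4, Mul(-1, d)))
Function('l')(S) = -108
Mul(Function('N')(Mul(4, -1)), Add(Function('l')(-9), -76)) = Mul(Add(4, Mul(-1, Mul(4, -1))), Add(-108, -76)) = Mul(Add(4, Mul(-1, -4)), -184) = Mul(Add(4, 4), -184) = Mul(8, -184) = -1472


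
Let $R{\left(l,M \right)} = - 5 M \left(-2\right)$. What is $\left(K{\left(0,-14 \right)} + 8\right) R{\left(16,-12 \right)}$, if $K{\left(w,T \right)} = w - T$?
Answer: $-2640$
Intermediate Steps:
$R{\left(l,M \right)} = 10 M$
$\left(K{\left(0,-14 \right)} + 8\right) R{\left(16,-12 \right)} = \left(\left(0 - -14\right) + 8\right) 10 \left(-12\right) = \left(\left(0 + 14\right) + 8\right) \left(-120\right) = \left(14 + 8\right) \left(-120\right) = 22 \left(-120\right) = -2640$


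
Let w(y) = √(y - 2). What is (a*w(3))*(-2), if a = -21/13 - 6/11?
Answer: 618/143 ≈ 4.3217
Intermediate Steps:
a = -309/143 (a = -21*1/13 - 6*1/11 = -21/13 - 6/11 = -309/143 ≈ -2.1608)
w(y) = √(-2 + y)
(a*w(3))*(-2) = -309*√(-2 + 3)/143*(-2) = -309*√1/143*(-2) = -309/143*1*(-2) = -309/143*(-2) = 618/143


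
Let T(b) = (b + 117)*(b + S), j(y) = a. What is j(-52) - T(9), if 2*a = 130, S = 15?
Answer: -2959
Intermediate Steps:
a = 65 (a = (1/2)*130 = 65)
j(y) = 65
T(b) = (15 + b)*(117 + b) (T(b) = (b + 117)*(b + 15) = (117 + b)*(15 + b) = (15 + b)*(117 + b))
j(-52) - T(9) = 65 - (1755 + 9**2 + 132*9) = 65 - (1755 + 81 + 1188) = 65 - 1*3024 = 65 - 3024 = -2959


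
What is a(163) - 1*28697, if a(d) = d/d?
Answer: -28696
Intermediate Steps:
a(d) = 1
a(163) - 1*28697 = 1 - 1*28697 = 1 - 28697 = -28696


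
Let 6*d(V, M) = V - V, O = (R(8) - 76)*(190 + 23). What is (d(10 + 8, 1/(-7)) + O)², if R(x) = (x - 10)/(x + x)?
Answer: 16826500089/64 ≈ 2.6291e+8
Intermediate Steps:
R(x) = (-10 + x)/(2*x) (R(x) = (-10 + x)/((2*x)) = (-10 + x)*(1/(2*x)) = (-10 + x)/(2*x))
O = -129717/8 (O = ((½)*(-10 + 8)/8 - 76)*(190 + 23) = ((½)*(⅛)*(-2) - 76)*213 = (-⅛ - 76)*213 = -609/8*213 = -129717/8 ≈ -16215.)
d(V, M) = 0 (d(V, M) = (V - V)/6 = (⅙)*0 = 0)
(d(10 + 8, 1/(-7)) + O)² = (0 - 129717/8)² = (-129717/8)² = 16826500089/64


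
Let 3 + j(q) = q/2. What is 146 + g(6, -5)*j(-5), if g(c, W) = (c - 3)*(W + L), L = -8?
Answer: 721/2 ≈ 360.50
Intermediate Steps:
j(q) = -3 + q/2
g(c, W) = (-8 + W)*(-3 + c) (g(c, W) = (c - 3)*(W - 8) = (-3 + c)*(-8 + W) = (-8 + W)*(-3 + c))
146 + g(6, -5)*j(-5) = 146 + (24 - 8*6 - 3*(-5) - 5*6)*(-3 + (½)*(-5)) = 146 + (24 - 48 + 15 - 30)*(-3 - 5/2) = 146 - 39*(-11/2) = 146 + 429/2 = 721/2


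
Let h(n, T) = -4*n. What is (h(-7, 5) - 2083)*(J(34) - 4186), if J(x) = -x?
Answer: 8672100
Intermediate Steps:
(h(-7, 5) - 2083)*(J(34) - 4186) = (-4*(-7) - 2083)*(-1*34 - 4186) = (28 - 2083)*(-34 - 4186) = -2055*(-4220) = 8672100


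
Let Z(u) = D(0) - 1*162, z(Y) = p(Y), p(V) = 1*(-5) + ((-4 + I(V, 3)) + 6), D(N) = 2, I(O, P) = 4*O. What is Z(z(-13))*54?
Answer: -8640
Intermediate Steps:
p(V) = -3 + 4*V (p(V) = 1*(-5) + ((-4 + 4*V) + 6) = -5 + (2 + 4*V) = -3 + 4*V)
z(Y) = -3 + 4*Y
Z(u) = -160 (Z(u) = 2 - 1*162 = 2 - 162 = -160)
Z(z(-13))*54 = -160*54 = -8640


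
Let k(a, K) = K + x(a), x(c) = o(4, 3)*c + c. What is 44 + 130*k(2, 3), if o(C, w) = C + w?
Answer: 2514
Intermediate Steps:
x(c) = 8*c (x(c) = (4 + 3)*c + c = 7*c + c = 8*c)
k(a, K) = K + 8*a
44 + 130*k(2, 3) = 44 + 130*(3 + 8*2) = 44 + 130*(3 + 16) = 44 + 130*19 = 44 + 2470 = 2514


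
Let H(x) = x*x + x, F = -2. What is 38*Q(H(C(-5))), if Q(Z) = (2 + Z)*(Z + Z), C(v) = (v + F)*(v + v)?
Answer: 1878023840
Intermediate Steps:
C(v) = 2*v*(-2 + v) (C(v) = (v - 2)*(v + v) = (-2 + v)*(2*v) = 2*v*(-2 + v))
H(x) = x + x² (H(x) = x² + x = x + x²)
Q(Z) = 2*Z*(2 + Z) (Q(Z) = (2 + Z)*(2*Z) = 2*Z*(2 + Z))
38*Q(H(C(-5))) = 38*(2*((2*(-5)*(-2 - 5))*(1 + 2*(-5)*(-2 - 5)))*(2 + (2*(-5)*(-2 - 5))*(1 + 2*(-5)*(-2 - 5)))) = 38*(2*((2*(-5)*(-7))*(1 + 2*(-5)*(-7)))*(2 + (2*(-5)*(-7))*(1 + 2*(-5)*(-7)))) = 38*(2*(70*(1 + 70))*(2 + 70*(1 + 70))) = 38*(2*(70*71)*(2 + 70*71)) = 38*(2*4970*(2 + 4970)) = 38*(2*4970*4972) = 38*49421680 = 1878023840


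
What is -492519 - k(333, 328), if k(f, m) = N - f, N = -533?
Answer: -491653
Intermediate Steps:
k(f, m) = -533 - f
-492519 - k(333, 328) = -492519 - (-533 - 1*333) = -492519 - (-533 - 333) = -492519 - 1*(-866) = -492519 + 866 = -491653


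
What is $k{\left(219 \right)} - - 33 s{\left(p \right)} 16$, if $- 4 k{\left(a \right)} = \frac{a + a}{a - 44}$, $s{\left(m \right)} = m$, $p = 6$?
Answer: $\frac{1108581}{350} \approx 3167.4$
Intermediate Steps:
$k{\left(a \right)} = - \frac{a}{2 \left(-44 + a\right)}$ ($k{\left(a \right)} = - \frac{\left(a + a\right) \frac{1}{a - 44}}{4} = - \frac{2 a \frac{1}{-44 + a}}{4} = - \frac{a}{2 \left(-44 + a\right)}$)
$k{\left(219 \right)} - - 33 s{\left(p \right)} 16 = \left(-1\right) 219 \frac{1}{-88 + 2 \cdot 219} - \left(-33\right) 6 \cdot 16 = \left(-1\right) 219 \frac{1}{-88 + 438} - \left(-198\right) 16 = \left(-1\right) 219 \cdot \frac{1}{350} - -3168 = \left(-1\right) 219 \cdot \frac{1}{350} + 3168 = - \frac{219}{350} + 3168 = \frac{1108581}{350}$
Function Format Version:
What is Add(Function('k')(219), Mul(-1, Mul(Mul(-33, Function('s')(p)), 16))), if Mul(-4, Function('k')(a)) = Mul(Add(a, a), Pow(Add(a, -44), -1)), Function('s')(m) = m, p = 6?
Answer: Rational(1108581, 350) ≈ 3167.4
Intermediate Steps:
Function('k')(a) = Mul(Rational(-1, 2), a, Pow(Add(-44, a), -1)) (Function('k')(a) = Mul(Rational(-1, 4), Mul(Add(a, a), Pow(Add(a, -44), -1))) = Mul(Rational(-1, 4), Mul(Mul(2, a), Pow(Add(-44, a), -1))) = Mul(Rational(-1, 4), Mul(2, a, Pow(Add(-44, a), -1))) = Mul(Rational(-1, 2), a, Pow(Add(-44, a), -1)))
Add(Function('k')(219), Mul(-1, Mul(Mul(-33, Function('s')(p)), 16))) = Add(Mul(-1, 219, Pow(Add(-88, Mul(2, 219)), -1)), Mul(-1, Mul(Mul(-33, 6), 16))) = Add(Mul(-1, 219, Pow(Add(-88, 438), -1)), Mul(-1, Mul(-198, 16))) = Add(Mul(-1, 219, Pow(350, -1)), Mul(-1, -3168)) = Add(Mul(-1, 219, Rational(1, 350)), 3168) = Add(Rational(-219, 350), 3168) = Rational(1108581, 350)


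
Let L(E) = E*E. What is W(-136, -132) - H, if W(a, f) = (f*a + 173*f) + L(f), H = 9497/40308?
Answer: 505452823/40308 ≈ 12540.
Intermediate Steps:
H = 9497/40308 (H = 9497*(1/40308) = 9497/40308 ≈ 0.23561)
L(E) = E²
W(a, f) = f² + 173*f + a*f (W(a, f) = (f*a + 173*f) + f² = (a*f + 173*f) + f² = (173*f + a*f) + f² = f² + 173*f + a*f)
W(-136, -132) - H = -132*(173 - 136 - 132) - 1*9497/40308 = -132*(-95) - 9497/40308 = 12540 - 9497/40308 = 505452823/40308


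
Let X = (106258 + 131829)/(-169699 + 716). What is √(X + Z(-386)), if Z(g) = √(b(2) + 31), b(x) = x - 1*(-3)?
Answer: √131098870213/168983 ≈ 2.1427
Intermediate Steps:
b(x) = 3 + x (b(x) = x + 3 = 3 + x)
Z(g) = 6 (Z(g) = √((3 + 2) + 31) = √(5 + 31) = √36 = 6)
X = -238087/168983 (X = 238087/(-168983) = 238087*(-1/168983) = -238087/168983 ≈ -1.4089)
√(X + Z(-386)) = √(-238087/168983 + 6) = √(775811/168983) = √131098870213/168983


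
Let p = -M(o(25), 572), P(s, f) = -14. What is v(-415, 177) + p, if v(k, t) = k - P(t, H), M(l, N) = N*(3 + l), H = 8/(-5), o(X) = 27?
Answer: -17561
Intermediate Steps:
H = -8/5 (H = 8*(-1/5) = -8/5 ≈ -1.6000)
v(k, t) = 14 + k (v(k, t) = k - 1*(-14) = k + 14 = 14 + k)
p = -17160 (p = -572*(3 + 27) = -572*30 = -1*17160 = -17160)
v(-415, 177) + p = (14 - 415) - 17160 = -401 - 17160 = -17561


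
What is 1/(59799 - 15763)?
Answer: 1/44036 ≈ 2.2709e-5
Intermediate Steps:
1/(59799 - 15763) = 1/44036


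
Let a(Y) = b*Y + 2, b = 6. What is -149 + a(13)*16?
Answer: 1131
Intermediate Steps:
a(Y) = 2 + 6*Y (a(Y) = 6*Y + 2 = 2 + 6*Y)
-149 + a(13)*16 = -149 + (2 + 6*13)*16 = -149 + (2 + 78)*16 = -149 + 80*16 = -149 + 1280 = 1131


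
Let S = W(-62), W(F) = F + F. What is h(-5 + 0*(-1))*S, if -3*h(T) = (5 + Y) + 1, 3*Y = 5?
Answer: 2852/9 ≈ 316.89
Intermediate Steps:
Y = 5/3 (Y = (1/3)*5 = 5/3 ≈ 1.6667)
W(F) = 2*F
h(T) = -23/9 (h(T) = -((5 + 5/3) + 1)/3 = -(20/3 + 1)/3 = -1/3*23/3 = -23/9)
S = -124 (S = 2*(-62) = -124)
h(-5 + 0*(-1))*S = -23/9*(-124) = 2852/9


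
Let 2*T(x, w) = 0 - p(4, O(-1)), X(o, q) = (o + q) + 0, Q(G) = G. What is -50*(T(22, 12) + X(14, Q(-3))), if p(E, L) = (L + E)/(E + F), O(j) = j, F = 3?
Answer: -3775/7 ≈ -539.29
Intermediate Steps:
p(E, L) = (E + L)/(3 + E) (p(E, L) = (L + E)/(E + 3) = (E + L)/(3 + E))
X(o, q) = o + q
T(x, w) = -3/14 (T(x, w) = (0 - (4 - 1)/(3 + 4))/2 = (0 - 3/7)/2 = (1/2)*(-3/7) = -3/14)
-50*(T(22, 12) + X(14, Q(-3))) = -50*(-3/14 + (14 - 3)) = -50*(-3/14 + 11) = -50*151/14 = -3775/7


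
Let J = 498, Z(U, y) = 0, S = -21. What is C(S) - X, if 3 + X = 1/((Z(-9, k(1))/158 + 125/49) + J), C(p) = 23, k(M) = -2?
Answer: 637653/24527 ≈ 25.998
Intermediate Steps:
X = -73532/24527 (X = -3 + 1/((0/158 + 125/49) + 498) = -3 + 1/((0*(1/158) + 125*(1/49)) + 498) = -3 + 1/((0 + 125/49) + 498) = -3 + 1/(125/49 + 498) = -3 + 1/(24527/49) = -3 + 49/24527 = -73532/24527 ≈ -2.9980)
C(S) - X = 23 - 1*(-73532/24527) = 23 + 73532/24527 = 637653/24527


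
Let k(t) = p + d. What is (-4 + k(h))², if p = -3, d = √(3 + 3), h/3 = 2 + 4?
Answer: (7 - √6)² ≈ 20.707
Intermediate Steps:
h = 18 (h = 3*(2 + 4) = 3*6 = 18)
d = √6 ≈ 2.4495
k(t) = -3 + √6
(-4 + k(h))² = (-4 + (-3 + √6))² = (-7 + √6)²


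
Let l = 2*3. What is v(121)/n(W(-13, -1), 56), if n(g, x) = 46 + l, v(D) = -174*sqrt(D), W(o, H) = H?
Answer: -957/26 ≈ -36.808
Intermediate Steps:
l = 6
n(g, x) = 52 (n(g, x) = 46 + 6 = 52)
v(121)/n(W(-13, -1), 56) = -174*sqrt(121)/52 = -174*11*(1/52) = -1914*1/52 = -957/26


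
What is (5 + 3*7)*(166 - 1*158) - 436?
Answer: -228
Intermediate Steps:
(5 + 3*7)*(166 - 1*158) - 436 = (5 + 21)*(166 - 158) - 436 = 26*8 - 436 = 208 - 436 = -228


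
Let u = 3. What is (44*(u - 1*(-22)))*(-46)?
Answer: -50600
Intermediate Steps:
(44*(u - 1*(-22)))*(-46) = (44*(3 - 1*(-22)))*(-46) = (44*(3 + 22))*(-46) = (44*25)*(-46) = 1100*(-46) = -50600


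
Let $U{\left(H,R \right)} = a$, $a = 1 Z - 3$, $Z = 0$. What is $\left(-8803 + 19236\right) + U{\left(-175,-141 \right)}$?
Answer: $10430$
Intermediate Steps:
$a = -3$ ($a = 1 \cdot 0 - 3 = 0 - 3 = -3$)
$U{\left(H,R \right)} = -3$
$\left(-8803 + 19236\right) + U{\left(-175,-141 \right)} = \left(-8803 + 19236\right) - 3 = 10433 - 3 = 10430$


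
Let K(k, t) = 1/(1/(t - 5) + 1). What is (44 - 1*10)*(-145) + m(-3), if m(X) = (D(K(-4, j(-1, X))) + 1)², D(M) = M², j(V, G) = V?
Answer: -3077529/625 ≈ -4924.0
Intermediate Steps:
K(k, t) = 1/(1 + 1/(-5 + t)) (K(k, t) = 1/(1/(-5 + t) + 1) = 1/(1 + 1/(-5 + t)))
m(X) = 3721/625 (m(X) = (((-5 - 1)/(-4 - 1))² + 1)² = ((-6/(-5))² + 1)² = ((-⅕*(-6))² + 1)² = ((6/5)² + 1)² = (36/25 + 1)² = (61/25)² = 3721/625)
(44 - 1*10)*(-145) + m(-3) = (44 - 1*10)*(-145) + 3721/625 = (44 - 10)*(-145) + 3721/625 = 34*(-145) + 3721/625 = -4930 + 3721/625 = -3077529/625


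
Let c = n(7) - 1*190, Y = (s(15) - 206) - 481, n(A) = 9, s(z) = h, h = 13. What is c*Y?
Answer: 121994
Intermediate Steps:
s(z) = 13
Y = -674 (Y = (13 - 206) - 481 = -193 - 481 = -674)
c = -181 (c = 9 - 1*190 = 9 - 190 = -181)
c*Y = -181*(-674) = 121994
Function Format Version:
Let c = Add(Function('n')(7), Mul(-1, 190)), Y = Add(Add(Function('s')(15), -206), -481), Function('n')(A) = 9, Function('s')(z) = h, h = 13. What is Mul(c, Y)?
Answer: 121994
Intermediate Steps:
Function('s')(z) = 13
Y = -674 (Y = Add(Add(13, -206), -481) = Add(-193, -481) = -674)
c = -181 (c = Add(9, Mul(-1, 190)) = Add(9, -190) = -181)
Mul(c, Y) = Mul(-181, -674) = 121994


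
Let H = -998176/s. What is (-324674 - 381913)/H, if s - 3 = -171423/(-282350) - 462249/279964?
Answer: 54626159649608757/39451826074115200 ≈ 1.3846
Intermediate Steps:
s = 77309884911/39523917700 (s = 3 + (-171423/(-282350) - 462249/279964) = 3 + (-171423*(-1/282350) - 462249*1/279964) = 3 + (171423/282350 - 462249/279964) = 3 - 41261868189/39523917700 = 77309884911/39523917700 ≈ 1.9560)
H = -39451826074115200/77309884911 (H = -998176/77309884911/39523917700 = -998176*39523917700/77309884911 = -39451826074115200/77309884911 ≈ -5.1031e+5)
(-324674 - 381913)/H = (-324674 - 381913)/(-39451826074115200/77309884911) = -706587*(-77309884911/39451826074115200) = 54626159649608757/39451826074115200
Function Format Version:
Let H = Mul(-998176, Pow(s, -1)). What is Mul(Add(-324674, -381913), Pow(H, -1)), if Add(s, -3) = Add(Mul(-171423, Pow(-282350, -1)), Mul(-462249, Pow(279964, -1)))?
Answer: Rational(54626159649608757, 39451826074115200) ≈ 1.3846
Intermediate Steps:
s = Rational(77309884911, 39523917700) (s = Add(3, Add(Mul(-171423, Pow(-282350, -1)), Mul(-462249, Pow(279964, -1)))) = Add(3, Add(Mul(-171423, Rational(-1, 282350)), Mul(-462249, Rational(1, 279964)))) = Add(3, Add(Rational(171423, 282350), Rational(-462249, 279964))) = Add(3, Rational(-41261868189, 39523917700)) = Rational(77309884911, 39523917700) ≈ 1.9560)
H = Rational(-39451826074115200, 77309884911) (H = Mul(-998176, Pow(Rational(77309884911, 39523917700), -1)) = Mul(-998176, Rational(39523917700, 77309884911)) = Rational(-39451826074115200, 77309884911) ≈ -5.1031e+5)
Mul(Add(-324674, -381913), Pow(H, -1)) = Mul(Add(-324674, -381913), Pow(Rational(-39451826074115200, 77309884911), -1)) = Mul(-706587, Rational(-77309884911, 39451826074115200)) = Rational(54626159649608757, 39451826074115200)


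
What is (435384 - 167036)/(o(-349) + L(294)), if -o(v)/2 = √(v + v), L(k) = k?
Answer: 19723578/22307 + 134174*I*√698/22307 ≈ 884.19 + 158.91*I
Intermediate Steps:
o(v) = -2*√2*√v (o(v) = -2*√(v + v) = -2*√2*√v)
(435384 - 167036)/(o(-349) + L(294)) = (435384 - 167036)/(-2*√2*√(-349) + 294) = 268348/(-2*√2*I*√349 + 294) = 268348/(-2*I*√698 + 294) = 268348/(294 - 2*I*√698)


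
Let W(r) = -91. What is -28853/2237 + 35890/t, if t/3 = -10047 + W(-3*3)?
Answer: -12943528/919407 ≈ -14.078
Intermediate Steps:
t = -30414 (t = 3*(-10047 - 91) = 3*(-10138) = -30414)
-28853/2237 + 35890/t = -28853/2237 + 35890/(-30414) = -28853*1/2237 + 35890*(-1/30414) = -28853/2237 - 485/411 = -12943528/919407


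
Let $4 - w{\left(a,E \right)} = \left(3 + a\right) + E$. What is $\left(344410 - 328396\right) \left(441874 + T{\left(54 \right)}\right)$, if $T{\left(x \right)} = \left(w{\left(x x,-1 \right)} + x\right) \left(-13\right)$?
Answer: $7671570756$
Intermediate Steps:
$w{\left(a,E \right)} = 1 - E - a$ ($w{\left(a,E \right)} = 4 - \left(\left(3 + a\right) + E\right) = 4 - \left(3 + E + a\right) = 1 - E - a$)
$T{\left(x \right)} = -26 - 13 x + 13 x^{2}$ ($T{\left(x \right)} = \left(\left(1 - -1 - x x\right) + x\right) \left(-13\right) = \left(\left(1 + 1 - x^{2}\right) + x\right) \left(-13\right) = \left(\left(2 - x^{2}\right) + x\right) \left(-13\right) = \left(2 + x - x^{2}\right) \left(-13\right) = -26 - 13 x + 13 x^{2}$)
$\left(344410 - 328396\right) \left(441874 + T{\left(54 \right)}\right) = \left(344410 - 328396\right) \left(441874 - \left(728 - 37908\right)\right) = 16014 \left(441874 - -37180\right) = 16014 \left(441874 + 37180\right) = 16014 \cdot 479054 = 7671570756$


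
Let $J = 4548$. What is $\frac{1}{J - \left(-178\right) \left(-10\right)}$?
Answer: $\frac{1}{2768} \approx 0.00036127$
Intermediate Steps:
$\frac{1}{J - \left(-178\right) \left(-10\right)} = \frac{1}{4548 - \left(-178\right) \left(-10\right)} = \frac{1}{4548 - 1780} = \frac{1}{2768}$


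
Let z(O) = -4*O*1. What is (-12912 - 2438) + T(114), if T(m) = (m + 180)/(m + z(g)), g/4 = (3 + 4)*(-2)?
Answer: -2594003/169 ≈ -15349.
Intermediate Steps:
g = -56 (g = 4*((3 + 4)*(-2)) = 4*(7*(-2)) = 4*(-14) = -56)
z(O) = -4*O
T(m) = (180 + m)/(224 + m) (T(m) = (m + 180)/(m - 4*(-56)) = (180 + m)/(m + 224) = (180 + m)/(224 + m))
(-12912 - 2438) + T(114) = (-12912 - 2438) + (180 + 114)/(224 + 114) = -15350 + 294/338 = -15350 + (1/338)*294 = -15350 + 147/169 = -2594003/169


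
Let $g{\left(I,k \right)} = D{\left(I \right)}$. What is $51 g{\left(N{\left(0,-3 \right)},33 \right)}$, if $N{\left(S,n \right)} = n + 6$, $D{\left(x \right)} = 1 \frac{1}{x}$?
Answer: $17$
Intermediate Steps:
$D{\left(x \right)} = \frac{1}{x}$
$N{\left(S,n \right)} = 6 + n$
$g{\left(I,k \right)} = \frac{1}{I}$
$51 g{\left(N{\left(0,-3 \right)},33 \right)} = \frac{51}{6 - 3} = \frac{51}{3} = 51 \cdot \frac{1}{3} = 17$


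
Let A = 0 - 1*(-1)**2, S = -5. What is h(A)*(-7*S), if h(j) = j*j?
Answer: 35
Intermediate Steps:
A = -1 (A = 0 - 1*1 = 0 - 1 = -1)
h(j) = j**2
h(A)*(-7*S) = (-1)**2*(-7*(-5)) = 1*35 = 35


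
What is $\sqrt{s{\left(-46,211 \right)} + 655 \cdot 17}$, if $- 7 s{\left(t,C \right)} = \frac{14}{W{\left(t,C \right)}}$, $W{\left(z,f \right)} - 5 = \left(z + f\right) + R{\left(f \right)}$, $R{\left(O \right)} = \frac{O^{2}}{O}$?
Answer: $\frac{\sqrt{1616366973}}{381} \approx 105.52$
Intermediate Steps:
$R{\left(O \right)} = O$
$W{\left(z,f \right)} = 5 + z + 2 f$ ($W{\left(z,f \right)} = 5 + \left(\left(z + f\right) + f\right) = 5 + \left(\left(f + z\right) + f\right) = 5 + \left(z + 2 f\right) = 5 + z + 2 f$)
$s{\left(t,C \right)} = - \frac{2}{5 + t + 2 C}$ ($s{\left(t,C \right)} = - \frac{14 \frac{1}{5 + t + 2 C}}{7} = - \frac{2}{5 + t + 2 C}$)
$\sqrt{s{\left(-46,211 \right)} + 655 \cdot 17} = \sqrt{- \frac{2}{5 - 46 + 2 \cdot 211} + 655 \cdot 17} = \sqrt{- \frac{2}{5 - 46 + 422} + 11135} = \sqrt{- \frac{2}{381} + 11135} = \sqrt{\frac{4242433}{381}} = \frac{\sqrt{1616366973}}{381}$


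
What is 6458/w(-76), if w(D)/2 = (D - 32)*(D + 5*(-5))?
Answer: 3229/10908 ≈ 0.29602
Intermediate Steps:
w(D) = 2*(-32 + D)*(-25 + D) (w(D) = 2*((D - 32)*(D + 5*(-5))) = 2*((-32 + D)*(D - 25)) = 2*((-32 + D)*(-25 + D)) = 2*(-32 + D)*(-25 + D))
6458/w(-76) = 6458/(1600 - 114*(-76) + 2*(-76)**2) = 6458/(1600 + 8664 + 2*5776) = 6458/(1600 + 8664 + 11552) = 6458/21816 = 6458*(1/21816) = 3229/10908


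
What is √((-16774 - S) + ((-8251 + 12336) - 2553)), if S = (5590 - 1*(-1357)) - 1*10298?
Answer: I*√11891 ≈ 109.05*I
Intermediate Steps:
S = -3351 (S = (5590 + 1357) - 10298 = 6947 - 10298 = -3351)
√((-16774 - S) + ((-8251 + 12336) - 2553)) = √((-16774 - 1*(-3351)) + ((-8251 + 12336) - 2553)) = √((-16774 + 3351) + (4085 - 2553)) = √(-13423 + 1532) = √(-11891) = I*√11891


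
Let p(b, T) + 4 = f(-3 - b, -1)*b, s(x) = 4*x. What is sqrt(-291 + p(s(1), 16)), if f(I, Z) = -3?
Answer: I*sqrt(307) ≈ 17.521*I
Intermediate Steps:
p(b, T) = -4 - 3*b
sqrt(-291 + p(s(1), 16)) = sqrt(-291 + (-4 - 12)) = sqrt(-291 - 16) = sqrt(-307) = I*sqrt(307)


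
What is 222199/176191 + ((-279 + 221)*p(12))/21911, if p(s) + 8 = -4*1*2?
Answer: 5032107537/3860521001 ≈ 1.3035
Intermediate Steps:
p(s) = -16 (p(s) = -8 - 4*1*2 = -8 - 4*2 = -8 - 8 = -16)
222199/176191 + ((-279 + 221)*p(12))/21911 = 222199/176191 + ((-279 + 221)*(-16))/21911 = 222199*(1/176191) - 58*(-16)*(1/21911) = 222199/176191 + 928*(1/21911) = 222199/176191 + 928/21911 = 5032107537/3860521001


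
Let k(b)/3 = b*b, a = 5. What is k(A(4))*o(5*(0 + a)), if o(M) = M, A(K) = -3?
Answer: 675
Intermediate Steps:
k(b) = 3*b² (k(b) = 3*(b*b) = 3*b²)
k(A(4))*o(5*(0 + a)) = (3*(-3)²)*(5*(0 + 5)) = (3*9)*(5*5) = 27*25 = 675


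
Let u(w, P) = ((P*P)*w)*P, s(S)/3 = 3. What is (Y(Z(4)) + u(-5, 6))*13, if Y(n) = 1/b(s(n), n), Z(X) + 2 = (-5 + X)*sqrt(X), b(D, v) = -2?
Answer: -28093/2 ≈ -14047.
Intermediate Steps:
s(S) = 9 (s(S) = 3*3 = 9)
u(w, P) = w*P**3 (u(w, P) = (P**2*w)*P = (w*P**2)*P = w*P**3)
Z(X) = -2 + sqrt(X)*(-5 + X) (Z(X) = -2 + (-5 + X)*sqrt(X) = -2 + sqrt(X)*(-5 + X))
Y(n) = -1/2 (Y(n) = 1/(-2) = -1/2)
(Y(Z(4)) + u(-5, 6))*13 = (-1/2 - 5*6**3)*13 = (-1/2 - 5*216)*13 = (-1/2 - 1080)*13 = -2161/2*13 = -28093/2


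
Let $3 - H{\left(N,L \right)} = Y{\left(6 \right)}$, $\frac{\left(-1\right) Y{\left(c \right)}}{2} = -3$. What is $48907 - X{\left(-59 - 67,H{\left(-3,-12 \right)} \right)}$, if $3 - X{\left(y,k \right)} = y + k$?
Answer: $48775$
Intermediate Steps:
$Y{\left(c \right)} = 6$ ($Y{\left(c \right)} = \left(-2\right) \left(-3\right) = 6$)
$H{\left(N,L \right)} = -3$ ($H{\left(N,L \right)} = 3 - 6 = -3$)
$X{\left(y,k \right)} = 3 - k - y$ ($X{\left(y,k \right)} = 3 - \left(y + k\right) = 3 - \left(k + y\right) = 3 - k - y$)
$48907 - X{\left(-59 - 67,H{\left(-3,-12 \right)} \right)} = 48907 - \left(3 - -3 - \left(-59 - 67\right)\right) = 48907 - \left(3 + 3 - -126\right) = 48907 - \left(3 + 3 + 126\right) = 48907 - 132 = 48775$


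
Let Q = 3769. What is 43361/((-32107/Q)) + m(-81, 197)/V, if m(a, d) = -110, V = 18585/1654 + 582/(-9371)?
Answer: -85679695629553/16800148479 ≈ -5099.9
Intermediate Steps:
V = 173197407/15499634 (V = 18585*(1/1654) + 582*(-1/9371) = 18585/1654 - 582/9371 = 173197407/15499634 ≈ 11.174)
43361/((-32107/Q)) + m(-81, 197)/V = 43361/((-32107/3769)) - 110/173197407/15499634 = 43361/((-32107*1/3769)) - 110*15499634/173197407 = 43361/(-32107/3769) - 1704959740/173197407 = 43361*(-3769/32107) - 1704959740/173197407 = -493739/97 - 1704959740/173197407 = -85679695629553/16800148479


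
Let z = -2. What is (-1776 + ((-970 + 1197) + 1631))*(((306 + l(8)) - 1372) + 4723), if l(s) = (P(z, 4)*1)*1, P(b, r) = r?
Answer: 300202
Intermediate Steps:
l(s) = 4 (l(s) = (4*1)*1 = 4*1 = 4)
(-1776 + ((-970 + 1197) + 1631))*(((306 + l(8)) - 1372) + 4723) = (-1776 + ((-970 + 1197) + 1631))*(((306 + 4) - 1372) + 4723) = (-1776 + (227 + 1631))*((310 - 1372) + 4723) = (-1776 + 1858)*(-1062 + 4723) = 82*3661 = 300202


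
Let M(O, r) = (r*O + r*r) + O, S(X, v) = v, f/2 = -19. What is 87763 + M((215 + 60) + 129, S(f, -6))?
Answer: 85779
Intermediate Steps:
f = -38 (f = 2*(-19) = -38)
M(O, r) = O + r² + O*r (M(O, r) = (O*r + r²) + O = (r² + O*r) + O = O + r² + O*r)
87763 + M((215 + 60) + 129, S(f, -6)) = 87763 + (((215 + 60) + 129) + (-6)² + ((215 + 60) + 129)*(-6)) = 87763 + ((275 + 129) + 36 + (275 + 129)*(-6)) = 87763 + (404 + 36 + 404*(-6)) = 87763 + (404 + 36 - 2424) = 87763 - 1984 = 85779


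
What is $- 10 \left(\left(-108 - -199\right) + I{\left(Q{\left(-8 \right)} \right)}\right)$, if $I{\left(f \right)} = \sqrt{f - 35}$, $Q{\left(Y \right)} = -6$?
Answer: $-910 - 10 i \sqrt{41} \approx -910.0 - 64.031 i$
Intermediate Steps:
$I{\left(f \right)} = \sqrt{-35 + f}$
$- 10 \left(\left(-108 - -199\right) + I{\left(Q{\left(-8 \right)} \right)}\right) = - 10 \left(\left(-108 - -199\right) + \sqrt{-35 - 6}\right) = - 10 \left(\left(-108 + 199\right) + \sqrt{-41}\right) = - 10 \left(91 + i \sqrt{41}\right) = -910 - 10 i \sqrt{41}$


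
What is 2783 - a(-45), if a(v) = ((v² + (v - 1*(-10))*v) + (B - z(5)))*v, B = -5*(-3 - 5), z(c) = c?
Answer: 166358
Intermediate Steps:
B = 40 (B = -5*(-8) = 40)
a(v) = v*(35 + v² + v*(10 + v)) (a(v) = ((v² + (v - 1*(-10))*v) + (40 - 1*5))*v = ((v² + (v + 10)*v) + (40 - 5))*v = ((v² + (10 + v)*v) + 35)*v = ((v² + v*(10 + v)) + 35)*v = (35 + v² + v*(10 + v))*v = v*(35 + v² + v*(10 + v)))
2783 - a(-45) = 2783 - (-45)*(35 + 2*(-45)² + 10*(-45)) = 2783 - (-45)*(35 + 2*2025 - 450) = 2783 - (-45)*(35 + 4050 - 450) = 2783 - (-45)*3635 = 2783 - 1*(-163575) = 2783 + 163575 = 166358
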